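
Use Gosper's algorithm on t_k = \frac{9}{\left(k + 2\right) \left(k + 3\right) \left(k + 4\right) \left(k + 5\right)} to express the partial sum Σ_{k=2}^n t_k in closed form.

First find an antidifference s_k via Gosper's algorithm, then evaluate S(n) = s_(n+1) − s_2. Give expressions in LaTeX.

r(k) = (k + 2)/(k + 6) after simplifying.
Take A(k)=k + 2, B(k)=k + 6, C(k)=1.
f must satisfy (k + 2)·f(k+1) − (k + 5)·f(k) = 1.
Degrees (1,1,0) ⇒ d ≤ 3.
Solving with deg f ≤ 3: f(k) = k*(k**2 + 9*k + 26)/72.
R(k) = B(k−1)·f(k)/C(k) = k*(k + 5)*(k**2 + 9*k + 26)/72; s_k = R·t_k = k*(k**2 + 9*k + 26)/(8*(k + 2)*(k + 3)*(k + 4)).
Check: Δs_k = 9/(k**4 + 14*k**3 + 71*k**2 + 154*k + 120). ✓
s_(n+1) = (n**3 + 12*n**2 + 47*n + 36)/(8*(n**3 + 12*n**2 + 47*n + 60)) and s_(2) = 1/10, so S(n) = (n**3 + 12*n**2 + 47*n - 60)/(40*(n**3 + 12*n**2 + 47*n + 60)).

S(n) = \frac{n^{3} + 12 n^{2} + 47 n - 60}{40 \left(n^{3} + 12 n^{2} + 47 n + 60\right)}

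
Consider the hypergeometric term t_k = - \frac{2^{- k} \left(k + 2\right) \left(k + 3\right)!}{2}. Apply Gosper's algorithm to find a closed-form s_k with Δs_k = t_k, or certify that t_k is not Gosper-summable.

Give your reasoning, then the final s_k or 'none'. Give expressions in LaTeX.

s_k = - 2^{- k} \left(k + 3\right)!

Compute t_(k+1)/t_k: get (k + 3)*(k + 4)/(2*(k + 2)).
Gosper form: A/B · C(k+1)/C(k) with A=k/2 + 2, B=1, C=k + 2.
Solve (k/2 + 2)·f(k+1) − (1)·f(k) = k + 2.
From deg A=1, deg B=0, deg C=1: d=0.
A polynomial solution: f(k) = 2.
R(k) = B(k−1)·f(k)/C(k) = 2/(k + 2); s_k = R·t_k = -factorial(k + 3)/2**k.
Δs = -(k + 2)*factorial(k + 3)/(2*2**k), as required.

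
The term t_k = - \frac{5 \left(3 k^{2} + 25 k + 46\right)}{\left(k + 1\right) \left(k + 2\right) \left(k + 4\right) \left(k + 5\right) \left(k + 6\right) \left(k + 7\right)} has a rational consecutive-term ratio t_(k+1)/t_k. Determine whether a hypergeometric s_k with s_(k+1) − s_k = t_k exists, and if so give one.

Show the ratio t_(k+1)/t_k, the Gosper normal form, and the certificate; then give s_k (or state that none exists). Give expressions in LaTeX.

s_k = \frac{5 k \left(- k^{2} - 11 k - 34\right)}{24 \left(k^{3} + 11 k^{2} + 34 k + 24\right)}

r(k) = (k + 1)*(k + 4)*(25*k + 3*(k + 1)**2 + 71)/((k + 3)*(k + 8)*(3*k**2 + 25*k + 46)) after simplifying.
Factor: A=k + 1; B=k + 8; C=k**3 + 34*k**2/3 + 121*k/3 + 46.
Solve (k + 1)·f(k+1) − (k + 7)·f(k) = k**3 + 34*k**2/3 + 121*k/3 + 46.
From deg A=1, deg B=1, deg C=3: d=6.
Coefficient equations give f(k) = k*(k + 2)*(k + 3)*(k + 5)*(k**2 + 11*k + 34)/72.
R(k) = B(k−1)·f(k)/C(k) = k*(k + 2)*(k + 5)*(k + 7)*(k**2 + 11*k + 34)/(24*(3*k**2 + 25*k + 46)); s_k = R·t_k = 5*k*(-k**2 - 11*k - 34)/(24*(k**3 + 11*k**2 + 34*k + 24)).
Δs = 5*(-3*k**2 - 25*k - 46)/(k**6 + 25*k**5 + 247*k**4 + 1219*k**3 + 3112*k**2 + 3796*k + 1680), as required.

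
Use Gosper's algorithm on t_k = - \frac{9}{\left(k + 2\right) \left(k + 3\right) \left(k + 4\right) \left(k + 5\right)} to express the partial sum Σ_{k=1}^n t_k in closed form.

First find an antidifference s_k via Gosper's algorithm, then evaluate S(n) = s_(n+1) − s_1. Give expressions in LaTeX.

r(k) = (k + 2)/(k + 6) after simplifying.
So A=k + 2 and B=k + 6, with C=1.
Set up (k + 2)·f(k+1) − (k + 5)·f(k) − (1) = 0.
Degrees (1,1,0) ⇒ d ≤ 3.
Solving with deg f ≤ 3: f(k) = k*(k**2 + 9*k + 26)/72.
Get s_k = R·t_k = k*(-k**2 - 9*k - 26)/(8*(k + 2)*(k + 3)*(k + 4)) with R(k) = B(k−1)f(k)/C(k) = k*(k + 5)*(k**2 + 9*k + 26)/72.
Verify: -9/(k**4 + 14*k**3 + 71*k**2 + 154*k + 120) matches t_k.
Σ_(k=1)^n t_k = s_(n+1) − s_(1) = ((-n**3 - 12*n**2 - 47*n - 36)/(8*(n**3 + 12*n**2 + 47*n + 60))) − (-3/40), i.e. n*(-n**2 - 12*n - 47)/(20*(n**3 + 12*n**2 + 47*n + 60)).

S(n) = \frac{n \left(- n^{2} - 12 n - 47\right)}{20 \left(n^{3} + 12 n^{2} + 47 n + 60\right)}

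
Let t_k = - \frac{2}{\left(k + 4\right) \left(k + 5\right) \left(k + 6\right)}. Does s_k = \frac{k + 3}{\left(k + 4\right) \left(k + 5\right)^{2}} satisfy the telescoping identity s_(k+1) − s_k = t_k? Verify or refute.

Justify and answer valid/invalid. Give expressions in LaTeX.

s_(k+1) = (k + 4)/((k + 5)*(k + 6)**2)
s_(k+1) − s_k = (-(k + 3)*(k + 6)**2 + (k + 4)**2*(k + 5))/((k + 4)*(k + 5)**2*(k + 6)**2)
(s_(k+1) − s_k) − t_k = 2*(3*k + 16)/(k**5 + 26*k**4 + 269*k**3 + 1384*k**2 + 3540*k + 3600)

Invalid: residual \frac{2 \left(3 k + 16\right)}{k^{5} + 26 k^{4} + 269 k^{3} + 1384 k^{2} + 3540 k + 3600} ≠ 0.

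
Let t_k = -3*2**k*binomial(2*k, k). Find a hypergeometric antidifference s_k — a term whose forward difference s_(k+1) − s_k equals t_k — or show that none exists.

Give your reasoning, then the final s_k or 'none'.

Ratio r(k) = 4*(2*k + 1)/(k + 1).
Normal form (A,B,C) = (8*k + 4, k + 1, 1).
Key eq: (8*k + 4)·f(k+1) = (k)·f(k) + (1).
deg f ≤ -1 (via 1,1,0).
d = -1 < 0 ⇒ no nonzero polynomial f; not summable.

none — t_k is not Gosper-summable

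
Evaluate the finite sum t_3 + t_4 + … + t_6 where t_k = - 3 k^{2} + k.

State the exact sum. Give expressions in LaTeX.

Compute t_(k+1)/t_k: get (-k + 3*(k + 1)**2 - 1)/(k*(3*k - 1)).
So A=1 and B=1, with C=k**2 - k/3.
Set up (1)·f(k+1) − (1)·f(k) − (k**2 - k/3) = 0.
deg f ≤ 3 (via 0,0,2).
A polynomial solution: f(k) = k*(k - 1)**2/3.
Then R = B(k−1)f/C = (k - 1)**2/(3*k - 1), so s_k = R(k)·t_k = k*(-k**2 + 2*k - 1).
Δs = k*(1 - 3*k), as required.
Sum = s_(7) − s_(3); s_(7) = -252, s_(3) = -12 ⇒ -240.

Σ = -240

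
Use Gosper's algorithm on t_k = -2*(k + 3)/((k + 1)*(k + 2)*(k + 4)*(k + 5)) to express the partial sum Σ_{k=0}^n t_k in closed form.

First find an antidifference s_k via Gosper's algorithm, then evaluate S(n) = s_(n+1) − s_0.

S(n) = (-n**2 - 7*n - 6)/(4*(n**2 + 7*n + 10))

Compute t_(k+1)/t_k: get (k + 1)*(k + 4)**2/((k + 3)**2*(k + 6)).
Factor: A=k + 1; B=k + 6; C=k**2 + 6*k + 9.
Need (k + 1)·f(k+1) − (k + 5)·f(k) = k**2 + 6*k + 9.
Bound: deg f ≤ 4.
Match coefficients ⇒ f(k) = k*(k + 2)*(k + 3)*(k + 5)/8.
Get s_k = R·t_k = k*(-k - 5)/(4*(k**2 + 5*k + 4)) with R(k) = B(k−1)f(k)/C(k) = k*(k + 2)*(k + 5)**2/(8*(k + 3)).
Check: Δs_k = 2*(-k - 3)/(k**4 + 12*k**3 + 49*k**2 + 78*k + 40). ✓
Telescope: S(n) = s_(n+1) − s_(0) = (-n**2 - 7*n - 6)/(4*(n**2 + 7*n + 10)) − (0) = (-n**2 - 7*n - 6)/(4*(n**2 + 7*n + 10)).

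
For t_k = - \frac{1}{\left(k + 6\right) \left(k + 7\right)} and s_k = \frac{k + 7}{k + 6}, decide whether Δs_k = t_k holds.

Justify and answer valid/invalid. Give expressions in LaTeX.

valid (s_(k+1) − s_k reduces to t_k)

s_(k+1) = (k + 8)/(k + 7)
s_(k+1) − s_k = -1/(k**2 + 13*k + 42)
(s_(k+1) − s_k) − t_k = 0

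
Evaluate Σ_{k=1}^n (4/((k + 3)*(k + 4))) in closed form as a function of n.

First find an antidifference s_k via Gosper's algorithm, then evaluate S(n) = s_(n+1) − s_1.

Ratio r(k) = (k + 3)/(k + 5).
Take A(k)=k + 3, B(k)=k + 5, C(k)=1.
Solve (k + 3)·f(k+1) − (k + 4)·f(k) = 1.
From deg A=1, deg B=1, deg C=0: d=1.
Solving with deg f ≤ 1: f(k) = k/3.
Get s_k = R·t_k = 4*k/(3*(k + 3)) with R(k) = B(k−1)f(k)/C(k) = k*(k + 4)/3.
Check: Δs_k = 4/(k**2 + 7*k + 12). ✓
Σ_(k=1)^n t_k = s_(n+1) − s_(1) = (4*(n + 1)/(3*(n + 4))) − (1/3), i.e. n/(n + 4).

S(n) = n/(n + 4)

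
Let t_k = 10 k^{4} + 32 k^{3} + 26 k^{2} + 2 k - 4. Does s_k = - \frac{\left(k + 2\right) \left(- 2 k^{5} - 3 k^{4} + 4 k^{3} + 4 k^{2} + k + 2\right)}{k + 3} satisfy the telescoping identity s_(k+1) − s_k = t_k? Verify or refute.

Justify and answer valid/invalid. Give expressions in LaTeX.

Invalid: residual \frac{- 8 k^{5} - 59 k^{4} - 126 k^{3} - 84 k^{2} - 3 k + 10}{k^{2} + 7 k + 12} ≠ 0.

s_(k+1) = (2*k**6 + 19*k**5 + 67*k**4 + 106*k**3 + 67*k**2 - 3*k - 18)/(k + 4)
s_(k+1) − s_k = (10*k**6 + 94*k**5 + 311*k**4 + 442*k**3 + 238*k**2 - 7*k - 38)/(k**2 + 7*k + 12)
(s_(k+1) − s_k) − t_k = (-8*k**5 - 59*k**4 - 126*k**3 - 84*k**2 - 3*k + 10)/(k**2 + 7*k + 12)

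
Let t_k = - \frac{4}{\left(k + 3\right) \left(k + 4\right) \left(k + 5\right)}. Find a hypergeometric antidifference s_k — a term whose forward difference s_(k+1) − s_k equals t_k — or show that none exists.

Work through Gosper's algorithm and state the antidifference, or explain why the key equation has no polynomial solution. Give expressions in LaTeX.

t_(k+1)/t_k = (k + 3)/(k + 6).
Gosper form: A/B · C(k+1)/C(k) with A=k + 3, B=k + 6, C=1.
f must satisfy (k + 3)·f(k+1) − (k + 5)·f(k) = 1.
deg f ≤ 2 (via 1,1,0).
Solve for f: f(k) = k*(k + 7)/24 (degree 2 ≤ 2).
So s_k = (B(k−1)f/C)·t_k = (k*(k + 5)*(k + 7)/24)·t_k = k*(-k - 7)/(6*(k + 3)*(k + 4)).
Verify: -4/(k**3 + 12*k**2 + 47*k + 60) matches t_k.

s_k = \frac{k \left(- k - 7\right)}{6 \left(k + 3\right) \left(k + 4\right)}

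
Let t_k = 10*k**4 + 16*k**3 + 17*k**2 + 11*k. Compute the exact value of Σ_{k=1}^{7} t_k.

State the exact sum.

r(k) = (10*k**3 + 46*k**2 + 79*k + 54)/(k*(10*k**2 + 6*k + 11)) after simplifying.
Normal form (A,B,C) = (1, 1, k**4 + 8*k**3/5 + 17*k**2/10 + 11*k/10).
f must satisfy (1)·f(k+1) − (1)·f(k) = k**4 + 8*k**3/5 + 17*k**2/10 + 11*k/10.
From deg A=0, deg B=0, deg C=4: d=5.
Solve for f: f(k) = k*(k - 1)*(k + 1)*(2*k**2 - k + 3)/10 (degree 5 ≤ 5).
Certificate R = B(k−1)f/C = (k - 1)*(2*k**2 - k + 3)/(10*k**2 + 6*k + 11) gives s_k = k*(2*k**4 - k**3 + k**2 + k - 3).
s_(k+1) − s_k = k*(10*k**3 + 16*k**2 + 17*k + 11) = t_k.
Telescoping: Σ = s_(8) − s_(1) = 61992 − (0) = 61992.

Σ = 61992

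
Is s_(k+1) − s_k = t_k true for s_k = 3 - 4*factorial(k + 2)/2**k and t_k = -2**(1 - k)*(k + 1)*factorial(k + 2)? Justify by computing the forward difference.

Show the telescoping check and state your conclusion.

s_(k+1) = -4*2**(-k - 1)*factorial(k + 3) + 3
s_(k+1) − s_k = -2**(1 - k)*(k + 1)*factorial(k + 2)
(s_(k+1) − s_k) − t_k = 0

valid; difference matches t_k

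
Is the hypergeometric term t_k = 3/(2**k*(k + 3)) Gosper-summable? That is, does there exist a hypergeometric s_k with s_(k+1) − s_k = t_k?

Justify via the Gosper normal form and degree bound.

t_(k+1)/t_k = (k + 3)/(2*(k + 4)).
Take A(k)=k/2 + 3/2, B(k)=k + 4, C(k)=1.
Need (k/2 + 3/2)·f(k+1) − (k + 3)·f(k) = 1.
Bound: deg f ≤ -1.
deg f ≤ -1 is impossible — no certificate.

No. Not Gosper-summable.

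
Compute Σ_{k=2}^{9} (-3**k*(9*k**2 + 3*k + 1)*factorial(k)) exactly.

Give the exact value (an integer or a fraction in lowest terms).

Σ = -5571202291164

Ratio r(k) = 3*(9*k**3 + 30*k**2 + 34*k + 13)/(9*k**2 + 3*k + 1).
A = 3*k + 3, B = 1, C = k**2 + k/3 + 1/9.
f must satisfy (3*k + 3)·f(k+1) − (1)·f(k) = k**2 + k/3 + 1/9.
From deg A=1, deg B=0, deg C=2: d=1.
A polynomial solution: f(k) = (3*k - 4)/9.
Then R = B(k−1)f/C = (3*k - 4)/(9*k**2 + 3*k + 1), so s_k = R(k)·t_k = -3**k*(3*k - 4)*factorial(k).
Check: Δs_k = -3**k*(9*k**2 + 3*k + 1)*factorial(k). ✓
Evaluate s at k=10 and k=2: -5571202291200 and -36; difference -5571202291164.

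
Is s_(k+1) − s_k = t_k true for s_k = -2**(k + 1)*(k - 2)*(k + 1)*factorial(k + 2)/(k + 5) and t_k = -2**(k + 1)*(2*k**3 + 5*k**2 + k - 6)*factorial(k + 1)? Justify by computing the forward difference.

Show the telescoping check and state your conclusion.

Invalid: residual 6*2**k*(2*k**4 + 15*k**3 + 25*k**2 - 28)*factorial(k + 1)/((k + 5)*(k + 6)) ≠ 0.

s_(k+1) = -2**(k + 2)*(k - 1)*(k + 2)*factorial(k + 3)/(k + 6)
s_(k+1) − s_k = -2**(k + 1)*(2*k**4 + 17*k**3 + 37*k**2 + 6*k - 48)*factorial(k + 2)/((k + 5)*(k + 6))
(s_(k+1) − s_k) − t_k = 6*2**k*(2*k**4 + 15*k**3 + 25*k**2 - 28)*factorial(k + 1)/((k + 5)*(k + 6))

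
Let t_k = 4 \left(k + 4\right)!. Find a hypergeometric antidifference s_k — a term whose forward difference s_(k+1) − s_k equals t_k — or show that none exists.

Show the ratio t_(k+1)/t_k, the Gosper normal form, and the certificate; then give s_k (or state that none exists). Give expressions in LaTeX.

Compute t_(k+1)/t_k: get k + 5.
So A=k + 5 and B=1, with C=1.
f must satisfy (k + 5)·f(k+1) − (1)·f(k) = 1.
From deg A=1, deg B=0, deg C=0: d=-1.
Negative degree bound (-1): no f exists, t_k not Gosper-summable.

none — t_k is not Gosper-summable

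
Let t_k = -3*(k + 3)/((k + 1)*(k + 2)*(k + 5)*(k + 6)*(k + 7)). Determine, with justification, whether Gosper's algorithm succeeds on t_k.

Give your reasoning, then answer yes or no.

r(k) = (k + 1)*(k + 4)*(k + 5)/((k + 3)**2*(k + 8)) after simplifying.
So A=k + 1 and B=k + 8, with C=k**3 + 10*k**2 + 33*k + 36.
Key eq: (k + 1)·f(k+1) = (k + 7)·f(k) + (k**3 + 10*k**2 + 33*k + 36).
d = 6 from the (1,1,3) case.
Solving with deg f ≤ 6: f(k) = k*(k + 2)*(k + 3)*(k + 4)*(k**2 + 12*k + 41)/90.
Then R = B(k−1)f/C = k*(k + 2)*(k + 7)*(k**2 + 12*k + 41)/(90*(k + 3)), so s_k = R(k)·t_k = k*(-k**2 - 12*k - 41)/(30*(k**3 + 12*k**2 + 41*k + 30)).
Δs = 3*(-k - 3)/(k**5 + 21*k**4 + 163*k**3 + 567*k**2 + 844*k + 420), as required.

Yes. s_k = k*(-k**2 - 12*k - 41)/(30*(k**3 + 12*k**2 + 41*k + 30)).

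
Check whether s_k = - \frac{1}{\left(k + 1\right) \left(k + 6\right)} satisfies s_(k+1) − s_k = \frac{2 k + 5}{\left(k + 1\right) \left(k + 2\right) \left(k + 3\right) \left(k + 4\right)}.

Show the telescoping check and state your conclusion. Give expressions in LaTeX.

s_(k+1) = -1/((k + 2)*(k + 7))
s_(k+1) − s_k = 2*(k + 4)/(k**4 + 16*k**3 + 83*k**2 + 152*k + 84)
(s_(k+1) − s_k) − t_k = 3*(-3*k**2 - 23*k - 38)/(k**6 + 23*k**5 + 207*k**4 + 925*k**3 + 2144*k**2 + 2412*k + 1008)

Invalid: residual \frac{3 \left(- 3 k^{2} - 23 k - 38\right)}{k^{6} + 23 k^{5} + 207 k^{4} + 925 k^{3} + 2144 k^{2} + 2412 k + 1008} ≠ 0.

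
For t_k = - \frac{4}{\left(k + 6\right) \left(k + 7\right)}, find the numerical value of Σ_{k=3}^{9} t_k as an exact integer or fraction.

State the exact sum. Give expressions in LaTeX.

t_(k+1)/t_k = (k + 6)/(k + 8).
So A=k + 6 and B=k + 8, with C=1.
f must satisfy (k + 6)·f(k+1) − (k + 7)·f(k) = 1.
Degrees (1,1,0) ⇒ d ≤ 1.
Match coefficients ⇒ f(k) = k/6.
So s_k = (B(k−1)f/C)·t_k = (k*(k + 7)/6)·t_k = -2*k/(3*k + 18).
s_(k+1) − s_k = -4/(k**2 + 13*k + 42) = t_k.
Telescoping: Σ = s_(10) − s_(3) = -5/12 − (-2/9) = -7/36.

Σ = -7/36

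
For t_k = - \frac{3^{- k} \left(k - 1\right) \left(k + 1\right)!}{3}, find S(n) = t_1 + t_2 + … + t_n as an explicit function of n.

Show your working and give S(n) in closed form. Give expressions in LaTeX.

Compute t_(k+1)/t_k: get k*(k + 2)/(3*(k - 1)).
Factor: A=k/3 + 2/3; B=1; C=k - 1.
Solve (k/3 + 2/3)·f(k+1) − (1)·f(k) = k - 1.
deg f ≤ 0 (via 1,0,1).
Solving with deg f ≤ 0: f(k) = 3.
So s_k = (B(k−1)f/C)·t_k = (3/(k - 1))·t_k = -factorial(k + 1)/3**k.
s_(k+1) − s_k = -(k - 1)*factorial(k + 1)/(3*3**k) = t_k.
Telescope: S(n) = s_(n+1) − s_(1) = -3**(-n - 1)*factorial(n + 2) − (-2/3) = 2/3 - factorial(n + 2)/(3*3**n).

S(n) = \frac{2}{3} - \frac{3^{- n} \left(n + 2\right)!}{3}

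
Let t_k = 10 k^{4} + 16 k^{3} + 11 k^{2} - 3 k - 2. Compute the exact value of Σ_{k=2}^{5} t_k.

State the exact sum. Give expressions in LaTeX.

Step 1: r(k) = (10*k**4 + 56*k**3 + 119*k**2 + 107*k + 32)/(10*k**4 + 16*k**3 + 11*k**2 - 3*k - 2).
Factor: A=1; B=1; C=k**4 + 8*k**3/5 + 11*k**2/10 - 3*k/10 - 1/5.
f must satisfy (1)·f(k+1) − (1)·f(k) = k**4 + 8*k**3/5 + 11*k**2/10 - 3*k/10 - 1/5.
deg f ≤ 5 (via 0,0,4).
A polynomial solution: f(k) = k*(2*k**4 - k**3 - k**2 - 3*k + 1)/10.
R(k) = B(k−1)·f(k)/C(k) = k*(2*k**4 - k**3 - k**2 - 3*k + 1)/(10*k**4 + 16*k**3 + 11*k**2 - 3*k - 2); s_k = R·t_k = k*(2*k**4 - k**3 - k**2 - 3*k + 1).
Verify: 10*k**4 + 16*k**3 + 11*k**2 - 3*k - 2 matches t_k.
Telescoping: Σ = s_(6) − s_(2) = 13938 − (30) = 13908.

Σ = 13908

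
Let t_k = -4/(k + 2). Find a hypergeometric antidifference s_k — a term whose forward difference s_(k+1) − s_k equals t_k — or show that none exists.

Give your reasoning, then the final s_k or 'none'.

none (Gosper's algorithm certifies no s_k)

Ratio r(k) = (k + 2)/(k + 3).
Gosper form: A/B · C(k+1)/C(k) with A=k + 2, B=k + 3, C=1.
f must satisfy (k + 2)·f(k+1) − (k + 2)·f(k) = 1.
d = 0 from the (1,1,0) case.
Write f(k) = c0. Then LHS − RHS = -1, requiring -1 = 0: contradictory. No certificate.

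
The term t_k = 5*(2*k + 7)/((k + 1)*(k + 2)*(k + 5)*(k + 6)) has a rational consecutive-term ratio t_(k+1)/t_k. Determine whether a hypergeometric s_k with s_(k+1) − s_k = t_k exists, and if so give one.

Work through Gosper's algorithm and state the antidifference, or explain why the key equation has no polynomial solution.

Compute t_(k+1)/t_k: get (k + 1)*(k + 5)*(2*k + 9)/((k + 3)*(k + 7)*(2*k + 7)).
Gosper form: A/B · C(k+1)/C(k) with A=k + 1, B=k + 7, C=k**3 + 21*k**2/2 + 73*k/2 + 42.
Set up (k + 1)·f(k+1) − (k + 6)·f(k) − (k**3 + 21*k**2/2 + 73*k/2 + 42) = 0.
Bound: deg f ≤ 5.
Match coefficients ⇒ f(k) = k*(k + 2)*(k + 3)*(k + 4)*(k + 6)/10.
So s_k = (B(k−1)f/C)·t_k = (k*(k + 2)*(k + 6)**2/(5*(2*k + 7)))·t_k = k*(k + 6)/(k**2 + 6*k + 5).
s_(k+1) − s_k = 5*(2*k + 7)/(k**4 + 14*k**3 + 65*k**2 + 112*k + 60) = t_k.

s_k = k*(k + 6)/(k**2 + 6*k + 5)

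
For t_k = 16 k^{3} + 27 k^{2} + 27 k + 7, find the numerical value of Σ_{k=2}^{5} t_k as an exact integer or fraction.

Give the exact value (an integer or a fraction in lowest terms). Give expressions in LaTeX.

r(k) = (16*k**3 + 75*k**2 + 129*k + 77)/(16*k**3 + 27*k**2 + 27*k + 7) after simplifying.
Take A(k)=1, B(k)=1, C(k)=k**3 + 27*k**2/16 + 27*k/16 + 7/16.
Key eq: (1)·f(k+1) = (1)·f(k) + (k**3 + 27*k**2/16 + 27*k/16 + 7/16).
deg f ≤ 4 (via 0,0,3).
Match coefficients ⇒ f(k) = k*(4*k**3 + k**2 + 4*k - 2)/16.
So s_k = (B(k−1)f/C)·t_k = (k*(4*k**3 + k**2 + 4*k - 2)/(16*k**3 + 27*k**2 + 27*k + 7))·t_k = k*(4*k**3 + k**2 + 4*k - 2).
Check: Δs_k = 16*k**3 + 27*k**2 + 27*k + 7. ✓
Telescoping: Σ = s_(6) − s_(2) = 5532 − (84) = 5448.

Σ = 5448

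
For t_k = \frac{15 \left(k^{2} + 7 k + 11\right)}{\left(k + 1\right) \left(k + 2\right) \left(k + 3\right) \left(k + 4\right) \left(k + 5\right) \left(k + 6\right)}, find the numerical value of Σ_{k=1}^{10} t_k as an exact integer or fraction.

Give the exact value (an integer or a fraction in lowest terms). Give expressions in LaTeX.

Σ = 275/2688

r(k) = (k + 1)*(7*k + (k + 1)**2 + 18)/((k + 7)*(k**2 + 7*k + 11)) after simplifying.
Gosper form: A/B · C(k+1)/C(k) with A=k + 1, B=k + 7, C=k**2 + 7*k + 11.
f must satisfy (k + 1)·f(k+1) − (k + 6)·f(k) = k**2 + 7*k + 11.
Bound: deg f ≤ 5.
Solve for f: f(k) = k*(k + 2)*(k + 4)*(k**2 + 9*k + 23)/45 (degree 5 ≤ 5).
So s_k = (B(k−1)f/C)·t_k = (k*(k + 2)*(k + 4)*(k + 6)*(k**2 + 9*k + 23)/(45*(k**2 + 7*k + 11)))·t_k = k*(k**2 + 9*k + 23)/(3*(k**3 + 9*k**2 + 23*k + 15)).
Check: Δs_k = 15*(k**2 + 7*k + 11)/(k**6 + 21*k**5 + 175*k**4 + 735*k**3 + 1624*k**2 + 1764*k + 720). ✓
Evaluate s at k=11 and k=1: 297/896 and 11/48; difference 275/2688.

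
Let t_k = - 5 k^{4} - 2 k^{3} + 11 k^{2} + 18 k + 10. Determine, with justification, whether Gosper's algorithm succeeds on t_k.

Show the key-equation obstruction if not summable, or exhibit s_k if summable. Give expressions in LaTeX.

r(k) = (5*k**4 + 22*k**3 + 25*k**2 - 14*k - 32)/(5*k**4 + 2*k**3 - 11*k**2 - 18*k - 10) after simplifying.
Factor: A=1; B=1; C=k**4 + 2*k**3/5 - 11*k**2/5 - 18*k/5 - 2.
Solve (1)·f(k+1) − (1)·f(k) = k**4 + 2*k**3/5 - 11*k**2/5 - 18*k/5 - 2.
d = 5 from the (0,0,4) case.
Match coefficients ⇒ f(k) = k*(k + 1)*(k**3 - 3*k**2 - 3)/5.
Then R = B(k−1)f/C = k*(k**3 - 3*k**2 - 3)/(5*k**3 - 3*k**2 - 8*k - 10), so s_k = R(k)·t_k = k*(-k**4 + 2*k**3 + 3*k**2 + 3*k + 3).
Check: Δs_k = -5*k**4 - 2*k**3 + 11*k**2 + 18*k + 10. ✓

Yes. s_k = k \left(- k^{4} + 2 k^{3} + 3 k^{2} + 3 k + 3\right).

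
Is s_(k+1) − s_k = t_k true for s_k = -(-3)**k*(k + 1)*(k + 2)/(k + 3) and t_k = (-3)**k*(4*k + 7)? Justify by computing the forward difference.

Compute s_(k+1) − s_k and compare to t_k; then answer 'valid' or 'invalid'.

s_(k+1) = 3*(-3)**k*(k + 2)*(k + 3)/(k + 4)
s_(k+1) − s_k = (-3)**k*(4*k**3 + 31*k**2 + 77*k + 62)/(k**2 + 7*k + 12)
(s_(k+1) − s_k) − t_k = (-3)**k*(-4*k**2 - 20*k - 22)/(k**2 + 7*k + 12)

Invalid: residual (-3)**k*(-4*k**2 - 20*k - 22)/(k**2 + 7*k + 12) ≠ 0.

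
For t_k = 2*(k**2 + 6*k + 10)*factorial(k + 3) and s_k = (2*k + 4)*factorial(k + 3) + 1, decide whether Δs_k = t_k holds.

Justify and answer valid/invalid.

s_(k+1) = (2*k + 6)*factorial(k + 4) + 1
s_(k+1) − s_k = 2*(k**2 + 6*k + 10)*factorial(k + 3)
(s_(k+1) − s_k) − t_k = 0

Valid: the claim telescopes to t_k.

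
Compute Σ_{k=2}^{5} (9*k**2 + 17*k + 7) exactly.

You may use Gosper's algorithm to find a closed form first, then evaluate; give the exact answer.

Ratio r(k) = (9*k**2 + 35*k + 33)/(9*k**2 + 17*k + 7).
Gosper form: A/B · C(k+1)/C(k) with A=1, B=1, C=k**2 + 17*k/9 + 7/9.
f must satisfy (1)·f(k+1) − (1)·f(k) = k**2 + 17*k/9 + 7/9.
Bound: deg f ≤ 3.
Solve for f: f(k) = k**2*(3*k + 4)/9 (degree 3 ≤ 3).
So s_k = (B(k−1)f/C)·t_k = (k**2*(3*k + 4)/(9*k**2 + 17*k + 7))·t_k = k**2*(3*k + 4).
Verify: 9*k**2 + 17*k + 7 matches t_k.
Σ_(k=2)^(5) t_k = s_(6) − s_(2) = 792 − (40) = 752.

Σ = 752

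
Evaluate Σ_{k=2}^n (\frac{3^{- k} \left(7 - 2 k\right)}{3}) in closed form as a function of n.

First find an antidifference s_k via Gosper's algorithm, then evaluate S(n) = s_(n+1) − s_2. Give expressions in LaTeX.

Compute t_(k+1)/t_k: get (2*k - 5)/(3*(2*k - 7)).
Normal form (A,B,C) = (1/3, 1, k - 7/2).
f must satisfy (1/3)·f(k+1) − (1)·f(k) = k - 7/2.
d = 1 from the (0,0,1) case.
Coefficient equations give f(k) = -3*(k - 3)/2.
R(k) = B(k−1)·f(k)/C(k) = -3*(k - 3)/(2*k - 7); s_k = R·t_k = (k - 3)/3**k.
Δs = (7 - 2*k)/(3*3**k), as required.
s_(n+1) = 3**(-n - 1)*(n - 2) and s_(2) = -1/9, so S(n) = 3**(-n - 2)*(3**n + 3*n - 6).

S(n) = 3^{- n - 2} \left(3^{n} + 3 n - 6\right)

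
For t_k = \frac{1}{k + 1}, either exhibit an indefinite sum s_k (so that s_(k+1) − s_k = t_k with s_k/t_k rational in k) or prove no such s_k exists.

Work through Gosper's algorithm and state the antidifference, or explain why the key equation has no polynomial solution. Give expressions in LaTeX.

Ratio r(k) = (k + 1)/(k + 2).
Take A(k)=k + 1, B(k)=k + 2, C(k)=1.
Solve (k + 1)·f(k+1) − (k + 1)·f(k) = 1.
d = 0 from the (1,1,0) case.
f = c0 ⇒ A·f(k+1) − B(k−1)·f(k) − C = -1. The system {-1 = 0} is inconsistent; no antidifference.

no hypergeometric antidifference exists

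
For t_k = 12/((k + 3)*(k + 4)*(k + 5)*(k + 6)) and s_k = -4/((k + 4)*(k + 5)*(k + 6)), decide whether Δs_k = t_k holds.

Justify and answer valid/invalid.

Invalid: residual -48/(k**5 + 25*k**4 + 245*k**3 + 1175*k**2 + 2754*k + 2520) ≠ 0.

s_(k+1) = -4/((k + 5)*(k + 6)*(k + 7))
s_(k+1) − s_k = 12/((k + 4)*(k + 5)*(k + 6)*(k + 7))
(s_(k+1) − s_k) − t_k = -48/((k + 3)*(k + 4)*(k + 5)*(k + 6)*(k + 7))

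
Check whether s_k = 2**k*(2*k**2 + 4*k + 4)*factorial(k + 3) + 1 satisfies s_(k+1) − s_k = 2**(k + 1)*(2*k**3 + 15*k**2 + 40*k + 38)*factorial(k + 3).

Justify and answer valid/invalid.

s_(k+1) = 2**(k + 1)*(4*k + 2*(k + 1)**2 + 8)*factorial(k + 4) + 1
s_(k+1) − s_k = 2**(k + 1)*(2*k**3 + 15*k**2 + 40*k + 38)*factorial(k + 3)
(s_(k+1) − s_k) − t_k = 0

Valid: the claim telescopes to t_k.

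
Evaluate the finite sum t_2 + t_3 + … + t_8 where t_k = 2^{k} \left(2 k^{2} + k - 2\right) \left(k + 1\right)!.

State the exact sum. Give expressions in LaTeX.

t_(k+1)/t_k = 2*(k + 2)*(k + 2*(k + 1)**2 - 1)/(2*k**2 + k - 2).
Take A(k)=2*k + 4, B(k)=1, C(k)=k**2 + k/2 - 1.
Set up (2*k + 4)·f(k+1) − (1)·f(k) − (k**2 + k/2 - 1) = 0.
Degrees (1,0,2) ⇒ d ≤ 1.
Solve for f: f(k) = (k - 2)/2 (degree 1 ≤ 1).
So s_k = (B(k−1)f/C)·t_k = ((k - 2)/(2*k**2 + k - 2))·t_k = 2**k*(k - 2)*factorial(k + 1).
Check: Δs_k = 2**k*(2*k**2 + k - 2)*factorial(k + 1). ✓
Evaluate s at k=9 and k=2: 13005619200 and 0; difference 13005619200.

Σ = 13005619200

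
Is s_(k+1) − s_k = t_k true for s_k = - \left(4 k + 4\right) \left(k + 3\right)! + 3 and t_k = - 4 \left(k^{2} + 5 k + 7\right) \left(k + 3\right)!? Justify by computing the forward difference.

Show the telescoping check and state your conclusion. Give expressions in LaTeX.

s_(k+1) = -(4*k + 8)*factorial(k + 4) + 3
s_(k+1) − s_k = -4*(k**2 + 5*k + 7)*factorial(k + 3)
(s_(k+1) − s_k) − t_k = 0

Valid — Δs_k = t_k.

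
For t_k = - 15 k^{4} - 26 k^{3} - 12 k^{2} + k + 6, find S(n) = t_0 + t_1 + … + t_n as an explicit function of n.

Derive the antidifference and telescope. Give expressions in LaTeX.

Ratio r(k) = (15*k**4 + 86*k**3 + 180*k**2 + 161*k + 46)/(15*k**4 + 26*k**3 + 12*k**2 - k - 6).
Factor: A=1; B=1; C=k**4 + 26*k**3/15 + 4*k**2/5 - k/15 - 2/5.
Need (1)·f(k+1) − (1)·f(k) = k**4 + 26*k**3/15 + 4*k**2/5 - k/15 - 2/5.
deg f ≤ 5 (via 0,0,4).
Match coefficients ⇒ f(k) = k*(3*k**4 - k**3 - 4*k**2 - 4)/15.
So s_k = (B(k−1)f/C)·t_k = (k*(3*k**4 - k**3 - 4*k**2 - 4)/(15*k**4 + 26*k**3 + 12*k**2 - k - 6))·t_k = k*(-3*k**4 + k**3 + 4*k**2 + 4).
Check: Δs_k = -15*k**4 - 26*k**3 - 12*k**2 + k + 6. ✓
Telescope: S(n) = s_(n+1) − s_(0) = -3*n**5 - 14*n**4 - 22*n**3 - 12*n**2 + 5*n + 6 − (0) = -3*n**5 - 14*n**4 - 22*n**3 - 12*n**2 + 5*n + 6.

S(n) = - 3 n^{5} - 14 n^{4} - 22 n^{3} - 12 n^{2} + 5 n + 6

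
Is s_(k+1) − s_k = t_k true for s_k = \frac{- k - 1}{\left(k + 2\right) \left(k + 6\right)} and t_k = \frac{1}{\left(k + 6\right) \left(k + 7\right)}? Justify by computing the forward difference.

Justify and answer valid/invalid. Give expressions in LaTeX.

Invalid: residual \frac{- 2 k - 9}{k^{4} + 18 k^{3} + 113 k^{2} + 288 k + 252} ≠ 0.

s_(k+1) = (-k - 2)/((k + 3)*(k + 7))
s_(k+1) − s_k = (k**2 + 3*k - 3)/(k**4 + 18*k**3 + 113*k**2 + 288*k + 252)
(s_(k+1) − s_k) − t_k = (-2*k - 9)/(k**4 + 18*k**3 + 113*k**2 + 288*k + 252)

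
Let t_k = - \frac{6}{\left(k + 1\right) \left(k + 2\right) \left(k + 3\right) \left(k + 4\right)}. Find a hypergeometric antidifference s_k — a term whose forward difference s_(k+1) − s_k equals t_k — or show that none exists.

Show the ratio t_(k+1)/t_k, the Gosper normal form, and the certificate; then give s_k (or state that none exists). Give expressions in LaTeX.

s_k = \frac{k \left(- k^{2} - 6 k - 11\right)}{3 \left(k + 1\right) \left(k + 2\right) \left(k + 3\right)}

The ratio is (k + 1)/(k + 5).
Gosper form: A/B · C(k+1)/C(k) with A=k + 1, B=k + 5, C=1.
f must satisfy (k + 1)·f(k+1) − (k + 4)·f(k) = 1.
Bound: deg f ≤ 3.
A polynomial solution: f(k) = k*(k**2 + 6*k + 11)/18.
Certificate R = B(k−1)f/C = k*(k + 4)*(k**2 + 6*k + 11)/18 gives s_k = k*(-k**2 - 6*k - 11)/(3*(k + 1)*(k + 2)*(k + 3)).
Check: Δs_k = -6/(k**4 + 10*k**3 + 35*k**2 + 50*k + 24). ✓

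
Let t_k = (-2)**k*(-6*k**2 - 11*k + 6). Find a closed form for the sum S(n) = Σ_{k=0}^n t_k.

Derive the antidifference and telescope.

t_(k+1)/t_k = 2*(-6*k**2 - 23*k - 11)/(6*k**2 + 11*k - 6).
Normal form (A,B,C) = (-2, 1, k**2 + 11*k/6 - 1).
Solve (-2)·f(k+1) − (1)·f(k) = k**2 + 11*k/6 - 1.
Degrees (0,0,2) ⇒ d ≤ 2.
Match coefficients ⇒ f(k) = -(2*k**2 + k - 4)/6.
Then R = B(k−1)f/C = -(2*k**2 + k - 4)/(6*k**2 + 11*k - 6), so s_k = R(k)·t_k = (-2)**k*(2*k**2 + k - 4).
Verify: (-2)**k*(-6*k**2 - 11*k + 6) matches t_k.
s_(n+1) = (-2)**(n + 1)*(2*n**2 + 5*n - 1) and s_(0) = -4, so S(n) = -4*(-2)**n*n**2 - 10*(-2)**n*n + 2*(-2)**n + 4.

S(n) = -4*(-2)**n*n**2 - 10*(-2)**n*n + 2*(-2)**n + 4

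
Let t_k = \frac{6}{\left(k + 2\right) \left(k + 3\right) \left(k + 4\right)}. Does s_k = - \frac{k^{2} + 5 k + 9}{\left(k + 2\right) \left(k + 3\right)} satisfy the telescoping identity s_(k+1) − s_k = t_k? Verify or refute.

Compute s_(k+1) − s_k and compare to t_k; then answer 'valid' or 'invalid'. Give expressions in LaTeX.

Valid — Δs_k = t_k.

s_(k+1) = (-5*k - (k + 1)**2 - 14)/((k + 3)*(k + 4))
s_(k+1) − s_k = 6/(k**3 + 9*k**2 + 26*k + 24)
(s_(k+1) − s_k) − t_k = 0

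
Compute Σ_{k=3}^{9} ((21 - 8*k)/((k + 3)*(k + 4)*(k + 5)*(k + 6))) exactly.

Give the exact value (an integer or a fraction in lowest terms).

Σ = -289/21840

Compute t_(k+1)/t_k: get (k + 3)*(8*k - 13)/((k + 7)*(8*k - 21)).
Gosper form: A/B · C(k+1)/C(k) with A=k + 3, B=k + 7, C=k - 21/8.
f must satisfy (k + 3)·f(k+1) − (k + 6)·f(k) = k - 21/8.
From deg A=1, deg B=1, deg C=1: d=3.
Solving with deg f ≤ 3: f(k) = -k*(k**2 + 12*k + 127)/160.
Get s_k = R·t_k = k*(k**2 + 12*k + 127)/(20*(k + 3)*(k + 4)*(k + 5)) with R(k) = B(k−1)f(k)/C(k) = -k*(k + 6)*(k**2 + 12*k + 127)/(20*(8*k - 21)).
Check: Δs_k = (21 - 8*k)/(k**4 + 18*k**3 + 119*k**2 + 342*k + 360). ✓
Σ_(k=3)^(9) t_k = s_(10) − s_(3) = 347/5460 − (43/560) = -289/21840.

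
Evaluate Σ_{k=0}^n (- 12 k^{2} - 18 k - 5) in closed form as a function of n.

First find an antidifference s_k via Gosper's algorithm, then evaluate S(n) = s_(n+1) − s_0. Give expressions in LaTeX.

S(n) = - 4 n^{3} - 15 n^{2} - 16 n - 5

Ratio r(k) = (12*k**2 + 42*k + 35)/(12*k**2 + 18*k + 5).
Take A(k)=1, B(k)=1, C(k)=k**2 + 3*k/2 + 5/12.
Set up (1)·f(k+1) − (1)·f(k) − (k**2 + 3*k/2 + 5/12) = 0.
Bound: deg f ≤ 3.
A polynomial solution: f(k) = k*(4*k**2 + 3*k - 2)/12.
R(k) = B(k−1)·f(k)/C(k) = k*(4*k**2 + 3*k - 2)/(12*k**2 + 18*k + 5); s_k = R·t_k = k*(-4*k**2 - 3*k + 2).
Check: Δs_k = -12*k**2 - 18*k - 5. ✓
Σ_(k=0)^n t_k = s_(n+1) − s_(0) = (-4*n**3 - 15*n**2 - 16*n - 5) − (0), i.e. -4*n**3 - 15*n**2 - 16*n - 5.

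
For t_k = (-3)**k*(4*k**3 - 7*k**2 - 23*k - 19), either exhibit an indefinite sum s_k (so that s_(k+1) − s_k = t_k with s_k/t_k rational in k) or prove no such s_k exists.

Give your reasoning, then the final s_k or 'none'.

Compute t_(k+1)/t_k: get 3*(-4*k**3 - 5*k**2 + 25*k + 45)/(4*k**3 - 7*k**2 - 23*k - 19).
Take A(k)=-3, B(k)=1, C(k)=k**3 - 7*k**2/4 - 23*k/4 - 19/4.
Key eq: (-3)·f(k+1) = (1)·f(k) + (k**3 - 7*k**2/4 - 23*k/4 - 19/4).
d = 3 from the (0,0,3) case.
Match coefficients ⇒ f(k) = -(k**3 - 4*k**2 - 2*k - 1)/4.
Certificate R = B(k−1)f/C = -(k**3 - 4*k**2 - 2*k - 1)/(4*k**3 - 7*k**2 - 23*k - 19) gives s_k = (-3)**k*(-k**3 + 4*k**2 + 2*k + 1).
s_(k+1) − s_k = (-3)**k*(4*k**3 - 7*k**2 - 23*k - 19) = t_k.

s_k = (-3)**k*(-k**3 + 4*k**2 + 2*k + 1)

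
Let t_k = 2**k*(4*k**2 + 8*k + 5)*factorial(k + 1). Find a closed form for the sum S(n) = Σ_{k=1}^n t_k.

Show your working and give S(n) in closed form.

Ratio r(k) = 2*(4*k**3 + 24*k**2 + 49*k + 34)/(4*k**2 + 8*k + 5).
Factor: A=2*k + 4; B=1; C=k**2 + 2*k + 5/4.
Solve (2*k + 4)·f(k+1) − (1)·f(k) = k**2 + 2*k + 5/4.
Bound: deg f ≤ 1.
Coefficient equations give f(k) = (2*k - 1)/4.
Get s_k = R·t_k = 2**k*(2*k - 1)*factorial(k + 1) with R(k) = B(k−1)f(k)/C(k) = (2*k - 1)/(4*k**2 + 8*k + 5).
s_(k+1) − s_k = 2**k*(4*k**2 + 8*k + 5)*factorial(k + 1) = t_k.
Telescope: S(n) = s_(n+1) − s_(1) = 2**(n + 1)*(2*n + 1)*factorial(n + 2) − (4) = 4*2**n*n*factorial(n + 2) + 2*2**n*factorial(n + 2) - 4.

S(n) = 4*2**n*n*factorial(n + 2) + 2*2**n*factorial(n + 2) - 4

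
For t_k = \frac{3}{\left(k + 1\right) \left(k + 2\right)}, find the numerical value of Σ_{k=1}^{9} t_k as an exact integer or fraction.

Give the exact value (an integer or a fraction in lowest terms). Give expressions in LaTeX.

Σ = 27/22

The ratio is (k + 1)/(k + 3).
Normal form (A,B,C) = (k + 1, k + 3, 1).
f must satisfy (k + 1)·f(k+1) − (k + 2)·f(k) = 1.
deg f ≤ 1 (via 1,1,0).
A polynomial solution: f(k) = k.
Then R = B(k−1)f/C = k*(k + 2), so s_k = R(k)·t_k = 3*k/(k + 1).
Check: Δs_k = 3/(k**2 + 3*k + 2). ✓
Sum = s_(10) − s_(1); s_(10) = 30/11, s_(1) = 3/2 ⇒ 27/22.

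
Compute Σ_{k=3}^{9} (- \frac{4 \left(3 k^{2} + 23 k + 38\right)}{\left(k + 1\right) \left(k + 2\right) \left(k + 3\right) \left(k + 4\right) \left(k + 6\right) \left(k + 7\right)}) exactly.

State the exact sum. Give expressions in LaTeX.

Σ = -259/15444

The ratio is (k + 1)*(k + 6)*(23*k + 3*(k + 1)**2 + 61)/((k + 5)*(k + 8)*(3*k**2 + 23*k + 38)).
So A=k + 1 and B=k + 8, with C=k**3 + 38*k**2/3 + 51*k + 190/3.
f must satisfy (k + 1)·f(k+1) − (k + 7)·f(k) = k**3 + 38*k**2/3 + 51*k + 190/3.
Degrees (1,1,3) ⇒ d ≤ 6.
Solve for f: f(k) = k*(k + 2)*(k + 4)*(k + 5)*(k**2 + 10*k + 27)/54 (degree 6 ≤ 6).
Then R = B(k−1)f/C = k*(k + 2)*(k + 4)*(k + 7)*(k**2 + 10*k + 27)/(18*(3*k**2 + 23*k + 38)), so s_k = R(k)·t_k = 2*k*(-k**2 - 10*k - 27)/(9*(k**3 + 10*k**2 + 27*k + 18)).
Verify: 4*(-3*k**2 - 23*k - 38)/(k**6 + 23*k**5 + 207*k**4 + 925*k**3 + 2144*k**2 + 2412*k + 1008) matches t_k.
Telescoping: Σ = s_(10) − s_(3) = -1135/5148 − (-11/54) = -259/15444.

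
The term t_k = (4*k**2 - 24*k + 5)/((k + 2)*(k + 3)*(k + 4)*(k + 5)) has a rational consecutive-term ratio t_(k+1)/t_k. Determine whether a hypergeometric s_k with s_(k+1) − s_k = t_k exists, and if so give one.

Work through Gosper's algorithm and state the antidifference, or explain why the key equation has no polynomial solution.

s_k = k*(k**2 - 23*k + 42)/(8*(k + 2)*(k + 3)*(k + 4))

Ratio r(k) = (4*k**3 - 8*k**2 - 47*k - 30)/(4*k**3 - 139*k + 30).
Gosper form: A/B · C(k+1)/C(k) with A=k + 2, B=k + 6, C=k**2 - 6*k + 5/4.
Solve (k + 2)·f(k+1) − (k + 5)·f(k) = k**2 - 6*k + 5/4.
d = 3 from the (1,1,2) case.
Solving with deg f ≤ 3: f(k) = k*(k - 21)*(k - 2)/32.
Then R = B(k−1)f/C = k*(k - 21)*(k - 2)*(k + 5)/(8*(4*k**2 - 24*k + 5)), so s_k = R(k)·t_k = k*(k**2 - 23*k + 42)/(8*(k + 2)*(k + 3)*(k + 4)).
s_(k+1) − s_k = (4*k**2 - 24*k + 5)/(k**4 + 14*k**3 + 71*k**2 + 154*k + 120) = t_k.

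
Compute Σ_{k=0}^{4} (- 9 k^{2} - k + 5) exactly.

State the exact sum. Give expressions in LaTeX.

Σ = -255

The ratio is (k + 9*(k + 1)**2 - 4)/(9*k**2 + k - 5).
Take A(k)=1, B(k)=1, C(k)=k**2 + k/9 - 5/9.
Solve (1)·f(k+1) − (1)·f(k) = k**2 + k/9 - 5/9.
deg f ≤ 3 (via 0,0,2).
A polynomial solution: f(k) = k*(k - 2)*(3*k + 2)/9.
R(k) = B(k−1)·f(k)/C(k) = k*(k - 2)*(3*k + 2)/(9*k**2 + k - 5); s_k = R·t_k = k*(-3*k**2 + 4*k + 4).
Check: Δs_k = -9*k**2 - k + 5. ✓
Σ_(k=0)^(4) t_k = s_(5) − s_(0) = -255 − (0) = -255.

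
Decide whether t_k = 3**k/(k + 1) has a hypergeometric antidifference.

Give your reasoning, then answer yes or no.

No; the degree bound rules out any f.

The ratio is 3*(k + 1)/(k + 2).
Take A(k)=3*k + 3, B(k)=k + 2, C(k)=1.
Need (3*k + 3)·f(k+1) − (k + 1)·f(k) = 1.
deg f ≤ -1 (via 1,1,0).
Bound -1 < 0, so the key equation has no polynomial solution.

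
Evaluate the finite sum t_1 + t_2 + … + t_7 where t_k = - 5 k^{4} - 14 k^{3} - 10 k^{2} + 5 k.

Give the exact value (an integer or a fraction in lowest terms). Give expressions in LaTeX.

Σ = -35616

Step 1: r(k) = (5*k**4 + 34*k**3 + 82*k**2 + 77*k + 24)/(k*(5*k**3 + 14*k**2 + 10*k - 5)).
So A=1 and B=1, with C=k**4 + 14*k**3/5 + 2*k**2 - k.
Key eq: (1)·f(k+1) = (1)·f(k) + (k**4 + 14*k**3/5 + 2*k**2 - k).
Bound: deg f ≤ 5.
A polynomial solution: f(k) = k*(k - 1)*(k**3 + 2*k**2 - 4)/5.
Get s_k = R·t_k = k*(-k**4 - k**3 + 2*k**2 + 4*k - 4) with R(k) = B(k−1)f(k)/C(k) = (k - 1)*(k**3 + 2*k**2 - 4)/(5*k**3 + 14*k**2 + 10*k - 5).
Verify: k*(-5*k**3 - 14*k**2 - 10*k + 5) matches t_k.
Evaluate s at k=8 and k=1: -35616 and 0; difference -35616.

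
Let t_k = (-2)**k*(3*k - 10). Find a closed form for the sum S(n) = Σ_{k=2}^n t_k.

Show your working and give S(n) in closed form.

The ratio is 2*(7 - 3*k)/(3*k - 10).
Normal form (A,B,C) = (-2, 1, k - 10/3).
Solve (-2)·f(k+1) − (1)·f(k) = k - 10/3.
d = 1 from the (0,0,1) case.
A polynomial solution: f(k) = -(k - 4)/3.
Certificate R = B(k−1)f/C = -(k - 4)/(3*k - 10) gives s_k = (-2)**k*(4 - k).
Verify: (-2)**k*(3*k - 10) matches t_k.
s_(n+1) = (-2)**(n + 1)*(3 - n) and s_(2) = 8, so S(n) = 2*(-2)**n*n - 6*(-2)**n - 8.

S(n) = 2*(-2)**n*n - 6*(-2)**n - 8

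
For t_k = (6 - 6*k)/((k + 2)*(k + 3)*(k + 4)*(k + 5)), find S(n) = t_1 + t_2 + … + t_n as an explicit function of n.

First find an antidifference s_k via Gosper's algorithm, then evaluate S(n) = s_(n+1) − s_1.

The ratio is k*(k + 2)/((k - 1)*(k + 6)).
A = k + 2, B = k + 6, C = k - 1.
Key eq: (k + 2)·f(k+1) = (k + 5)·f(k) + (k - 1).
Degrees (1,1,1) ⇒ d ≤ 3.
Solving with deg f ≤ 3: f(k) = -k/2.
Then R = B(k−1)f/C = -k*(k + 5)/(2*(k - 1)), so s_k = R(k)·t_k = 3*k/((k + 2)*(k + 3)*(k + 4)).
s_(k+1) − s_k = 6*(1 - k)/(k**4 + 14*k**3 + 71*k**2 + 154*k + 120) = t_k.
s_(n+1) = 3*(n + 1)/(n**3 + 12*n**2 + 47*n + 60) and s_(1) = 1/20, so S(n) = n*(-n**2 - 12*n + 13)/(20*(n**3 + 12*n**2 + 47*n + 60)).

S(n) = n*(-n**2 - 12*n + 13)/(20*(n**3 + 12*n**2 + 47*n + 60))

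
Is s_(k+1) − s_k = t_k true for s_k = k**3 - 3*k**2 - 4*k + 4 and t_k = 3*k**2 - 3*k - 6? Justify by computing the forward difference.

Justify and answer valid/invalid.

s_(k+1) = k**3 - 7*k - 2
s_(k+1) − s_k = 3*k**2 - 3*k - 6
(s_(k+1) − s_k) − t_k = 0

valid (s_(k+1) − s_k reduces to t_k)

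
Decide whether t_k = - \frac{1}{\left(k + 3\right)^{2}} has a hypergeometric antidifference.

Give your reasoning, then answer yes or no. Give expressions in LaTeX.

No — key equation has no polynomial f.

Step 1: r(k) = (k + 3)**2/(k + 4)**2.
Normal form (A,B,C) = (k**2 + 6*k + 9, k**2 + 8*k + 16, 1).
f must satisfy (k**2 + 6*k + 9)·f(k+1) − (k**2 + 6*k + 9)·f(k) = 1.
From deg A=2, deg B=2, deg C=0: d=0.
Generic f = c0 gives residual -1; -1 = 0 cannot hold, so t_k is not Gosper-summable.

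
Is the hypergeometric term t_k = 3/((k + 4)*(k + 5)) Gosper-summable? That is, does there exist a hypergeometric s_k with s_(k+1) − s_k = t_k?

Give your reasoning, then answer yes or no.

Yes. s_k = 3*k/(4*(k + 4)).

Step 1: r(k) = (k + 4)/(k + 6).
Factor: A=k + 4; B=k + 6; C=1.
Set up (k + 4)·f(k+1) − (k + 5)·f(k) − (1) = 0.
From deg A=1, deg B=1, deg C=0: d=1.
Solving with deg f ≤ 1: f(k) = k/4.
So s_k = (B(k−1)f/C)·t_k = (k*(k + 5)/4)·t_k = 3*k/(4*(k + 4)).
Δs = 3/(k**2 + 9*k + 20), as required.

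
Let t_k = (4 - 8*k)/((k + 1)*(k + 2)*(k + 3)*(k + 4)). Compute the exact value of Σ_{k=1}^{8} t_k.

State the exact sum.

Σ = -23/165

r(k) = (k + 1)*(2*k + 1)/((k + 5)*(2*k - 1)) after simplifying.
Take A(k)=k + 1, B(k)=k + 5, C(k)=k - 1/2.
Solve (k + 1)·f(k+1) − (k + 4)·f(k) = k - 1/2.
Degrees (1,1,1) ⇒ d ≤ 3.
A polynomial solution: f(k) = -k/2.
Certificate R = B(k−1)f/C = -k*(k + 4)/(2*k - 1) gives s_k = 4*k/((k + 1)*(k + 2)*(k + 3)).
Check: Δs_k = 4*(1 - 2*k)/(k**4 + 10*k**3 + 35*k**2 + 50*k + 24). ✓
Sum = s_(9) − s_(1); s_(9) = 3/110, s_(1) = 1/6 ⇒ -23/165.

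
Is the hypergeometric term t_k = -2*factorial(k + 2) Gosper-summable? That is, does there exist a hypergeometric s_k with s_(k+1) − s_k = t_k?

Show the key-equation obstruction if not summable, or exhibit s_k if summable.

No — t_k has no hypergeometric antidifference.

The ratio is k + 3.
Gosper form: A/B · C(k+1)/C(k) with A=k + 3, B=1, C=1.
Set up (k + 3)·f(k+1) − (1)·f(k) − (1) = 0.
d = -1 from the (1,0,0) case.
Bound -1 < 0, so the key equation has no polynomial solution.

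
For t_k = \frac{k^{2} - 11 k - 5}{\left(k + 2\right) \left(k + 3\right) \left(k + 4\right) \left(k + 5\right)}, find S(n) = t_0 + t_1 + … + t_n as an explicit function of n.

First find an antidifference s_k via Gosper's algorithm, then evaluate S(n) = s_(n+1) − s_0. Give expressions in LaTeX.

t_(k+1)/t_k = (k + 2)*(11*k - (k + 1)**2 + 16)/((k + 6)*(-k**2 + 11*k + 5)).
So A=k + 2 and B=k + 6, with C=k**2 - 11*k - 5.
Set up (k + 2)·f(k+1) − (k + 5)·f(k) − (k**2 - 11*k - 5) = 0.
From deg A=1, deg B=1, deg C=2: d=3.
Coefficient equations give f(k) = -k*(k**2 + 17*k + 2)/8.
Certificate R = B(k−1)f/C = -k*(k + 5)*(k**2 + 17*k + 2)/(8*(k**2 - 11*k - 5)) gives s_k = k*(-k**2 - 17*k - 2)/(8*(k + 2)*(k + 3)*(k + 4)).
Check: Δs_k = (k**2 - 11*k - 5)/(k**4 + 14*k**3 + 71*k**2 + 154*k + 120). ✓
Σ_(k=0)^n t_k = s_(n+1) − s_(0) = ((-n**3 - 20*n**2 - 39*n - 20)/(8*(n**3 + 12*n**2 + 47*n + 60))) − (0), i.e. (-n**3 - 20*n**2 - 39*n - 20)/(8*(n**3 + 12*n**2 + 47*n + 60)).

S(n) = \frac{- n^{3} - 20 n^{2} - 39 n - 20}{8 \left(n^{3} + 12 n^{2} + 47 n + 60\right)}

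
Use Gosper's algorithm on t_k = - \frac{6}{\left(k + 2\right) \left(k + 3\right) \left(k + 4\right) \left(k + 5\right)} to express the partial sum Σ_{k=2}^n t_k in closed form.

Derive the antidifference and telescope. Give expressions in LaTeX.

S(n) = \frac{- n^{3} - 12 n^{2} - 47 n + 60}{60 \left(n^{3} + 12 n^{2} + 47 n + 60\right)}

Compute t_(k+1)/t_k: get (k + 2)/(k + 6).
Normal form (A,B,C) = (k + 2, k + 6, 1).
Need (k + 2)·f(k+1) − (k + 5)·f(k) = 1.
Degrees (1,1,0) ⇒ d ≤ 3.
Coefficient equations give f(k) = k*(k**2 + 9*k + 26)/72.
Get s_k = R·t_k = k*(-k**2 - 9*k - 26)/(12*(k + 2)*(k + 3)*(k + 4)) with R(k) = B(k−1)f(k)/C(k) = k*(k + 5)*(k**2 + 9*k + 26)/72.
Δs = -6/(k**4 + 14*k**3 + 71*k**2 + 154*k + 120), as required.
Σ_(k=2)^n t_k = s_(n+1) − s_(2) = ((-n**3 - 12*n**2 - 47*n - 36)/(12*(n**3 + 12*n**2 + 47*n + 60))) − (-1/15), i.e. (-n**3 - 12*n**2 - 47*n + 60)/(60*(n**3 + 12*n**2 + 47*n + 60)).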